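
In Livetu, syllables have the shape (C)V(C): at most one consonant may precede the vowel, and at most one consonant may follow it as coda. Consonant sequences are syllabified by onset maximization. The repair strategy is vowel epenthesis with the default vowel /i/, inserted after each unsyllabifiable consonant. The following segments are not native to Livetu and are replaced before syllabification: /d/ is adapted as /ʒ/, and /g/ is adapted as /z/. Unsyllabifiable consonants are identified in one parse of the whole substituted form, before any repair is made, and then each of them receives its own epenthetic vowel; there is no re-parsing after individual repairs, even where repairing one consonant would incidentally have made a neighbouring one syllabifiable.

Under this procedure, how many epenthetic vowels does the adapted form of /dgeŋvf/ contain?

After substitution the input is /ʒzeŋvf/.
The unsyllabifiable consonants are /ʒ/, /v/, /f/; each receives one epenthetic vowel.

3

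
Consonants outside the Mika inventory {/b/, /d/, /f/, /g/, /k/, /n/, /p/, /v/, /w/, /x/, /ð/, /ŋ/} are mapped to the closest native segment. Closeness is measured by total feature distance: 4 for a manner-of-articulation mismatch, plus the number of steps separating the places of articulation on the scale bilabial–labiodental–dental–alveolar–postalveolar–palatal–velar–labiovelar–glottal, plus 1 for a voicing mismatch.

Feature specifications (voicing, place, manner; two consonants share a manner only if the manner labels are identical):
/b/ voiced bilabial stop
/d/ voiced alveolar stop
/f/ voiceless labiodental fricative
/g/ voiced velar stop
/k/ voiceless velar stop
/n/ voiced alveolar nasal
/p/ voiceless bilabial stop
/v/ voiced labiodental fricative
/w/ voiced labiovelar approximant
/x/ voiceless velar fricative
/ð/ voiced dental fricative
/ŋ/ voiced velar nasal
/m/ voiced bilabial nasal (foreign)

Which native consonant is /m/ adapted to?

/n/ is closest: same manner (nasal), place distance 3 (bilabial→alveolar), same voicing; total 3. Next closest is /b/ at distance 4.

n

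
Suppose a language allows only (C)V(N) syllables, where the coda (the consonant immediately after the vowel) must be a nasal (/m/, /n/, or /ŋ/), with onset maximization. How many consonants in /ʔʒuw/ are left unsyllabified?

2

The consonants /ʔ/, /w/ cannot be parsed into a legal (C)V(N) syllable (only a nasal (/m/, /n/, or /ŋ/) is licensed in coda position; onsets are limited to one consonant).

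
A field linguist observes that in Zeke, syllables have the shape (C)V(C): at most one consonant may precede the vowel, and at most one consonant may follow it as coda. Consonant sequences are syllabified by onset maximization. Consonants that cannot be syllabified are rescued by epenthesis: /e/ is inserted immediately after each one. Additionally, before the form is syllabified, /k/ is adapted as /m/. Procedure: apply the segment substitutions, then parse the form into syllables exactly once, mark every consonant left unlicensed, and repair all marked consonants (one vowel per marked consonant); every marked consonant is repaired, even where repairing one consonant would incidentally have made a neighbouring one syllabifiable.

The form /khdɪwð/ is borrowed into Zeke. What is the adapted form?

Substitution: /k/ → /m/, giving /mhdɪwð/.
The consonants /m/, /h/, /ð/ cannot be parsed into a legal (C)V(C) syllable (at most one coda consonant is licensed; onsets are limited to one consonant).
Epenthesis after each stranded consonant: /m/ → /me/, /h/ → /he/, /ð/ → /ðe/.

mehedɪwðe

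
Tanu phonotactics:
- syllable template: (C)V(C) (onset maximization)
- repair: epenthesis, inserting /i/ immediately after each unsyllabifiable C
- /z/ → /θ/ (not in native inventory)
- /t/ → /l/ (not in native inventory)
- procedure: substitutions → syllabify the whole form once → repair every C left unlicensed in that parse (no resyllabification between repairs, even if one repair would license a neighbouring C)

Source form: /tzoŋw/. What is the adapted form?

Substitution: /t/ → /l/, /z/ → /θ/, giving /lθoŋw/.
Syllabifying with onset maximization leaves /l/, /w/ stranded (at most one coda consonant is licensed; onsets are limited to one consonant).
Each unlicensed consonant becomes the onset of a new syllable: /l/ → /li/, /w/ → /wi/.

liθoŋwi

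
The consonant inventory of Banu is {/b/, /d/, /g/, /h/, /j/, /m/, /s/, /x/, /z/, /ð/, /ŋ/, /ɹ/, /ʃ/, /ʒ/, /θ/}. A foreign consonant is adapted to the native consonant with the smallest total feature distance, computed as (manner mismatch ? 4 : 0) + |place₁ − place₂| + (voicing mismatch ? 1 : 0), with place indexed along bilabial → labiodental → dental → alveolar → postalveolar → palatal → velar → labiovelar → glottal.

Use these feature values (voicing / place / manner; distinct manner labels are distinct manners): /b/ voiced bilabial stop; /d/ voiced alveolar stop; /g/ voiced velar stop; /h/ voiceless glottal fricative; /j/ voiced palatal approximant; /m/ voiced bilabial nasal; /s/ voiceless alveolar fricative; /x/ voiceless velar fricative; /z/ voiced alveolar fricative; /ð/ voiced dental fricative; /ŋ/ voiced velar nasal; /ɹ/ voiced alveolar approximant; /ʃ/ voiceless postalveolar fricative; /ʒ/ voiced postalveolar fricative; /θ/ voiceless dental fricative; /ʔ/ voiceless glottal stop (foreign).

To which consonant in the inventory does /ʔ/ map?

g

/g/ is closest: same manner (stop), place distance 2 (glottal→velar), voicing differs (+1); total 3. Next closest is /h/ at distance 4.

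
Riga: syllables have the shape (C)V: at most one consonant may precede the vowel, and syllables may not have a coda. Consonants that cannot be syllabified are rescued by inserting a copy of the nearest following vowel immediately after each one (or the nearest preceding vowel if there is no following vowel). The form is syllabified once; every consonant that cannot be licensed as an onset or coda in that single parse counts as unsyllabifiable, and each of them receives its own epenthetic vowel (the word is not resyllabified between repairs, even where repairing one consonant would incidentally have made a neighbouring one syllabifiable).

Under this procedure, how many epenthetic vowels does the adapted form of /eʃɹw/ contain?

3

The unsyllabifiable consonants are /ʃ/, /ɹ/, /w/; each receives one epenthetic vowel.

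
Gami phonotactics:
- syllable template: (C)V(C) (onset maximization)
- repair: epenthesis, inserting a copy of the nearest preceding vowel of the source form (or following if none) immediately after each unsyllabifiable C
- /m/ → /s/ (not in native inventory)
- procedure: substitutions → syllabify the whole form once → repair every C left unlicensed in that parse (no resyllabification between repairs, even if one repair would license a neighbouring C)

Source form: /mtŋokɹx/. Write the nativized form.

sotoŋokɹoxo

Substitution: /m/ → /s/, giving /stŋokɹx/.
Syllabifying with onset maximization leaves /s/, /t/, /ɹ/, /x/ stranded (at most one coda consonant is licensed; onsets are limited to one consonant).
Each unlicensed consonant becomes the onset of a new syllable: /s/ → /so/, /t/ → /to/, /ɹ/ → /ɹo/, /x/ → /xo/.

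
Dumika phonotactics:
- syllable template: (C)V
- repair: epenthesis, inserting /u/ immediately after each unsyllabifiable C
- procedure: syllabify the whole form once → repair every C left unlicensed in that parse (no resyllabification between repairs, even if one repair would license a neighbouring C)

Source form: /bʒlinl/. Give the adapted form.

Under (C)V, the unsyllabifiable consonants are /b/, /ʒ/, /n/, /l/ (no codas are permitted; onsets are limited to one consonant).
Each unlicensed consonant becomes the onset of a new syllable: /b/ → /bu/, /ʒ/ → /ʒu/, /n/ → /nu/, /l/ → /lu/.

buʒulinulu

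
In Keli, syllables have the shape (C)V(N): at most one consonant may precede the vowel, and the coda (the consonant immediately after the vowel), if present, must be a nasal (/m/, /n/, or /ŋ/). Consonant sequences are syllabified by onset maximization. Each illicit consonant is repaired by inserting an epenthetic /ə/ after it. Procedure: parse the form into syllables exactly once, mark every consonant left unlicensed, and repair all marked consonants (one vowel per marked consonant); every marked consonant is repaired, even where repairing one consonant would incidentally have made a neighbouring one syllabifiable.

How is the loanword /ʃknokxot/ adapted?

The consonants /ʃ/, /k/, /k/, /t/ cannot be parsed into a legal (C)V(N) syllable (only a nasal (/m/, /n/, or /ŋ/) is licensed in coda position; onsets are limited to one consonant).
Each unlicensed consonant becomes the onset of a new syllable: /ʃ/ → /ʃə/, /k/ → /kə/, /k/ → /kə/, /t/ → /tə/.

ʃəkənokəxotə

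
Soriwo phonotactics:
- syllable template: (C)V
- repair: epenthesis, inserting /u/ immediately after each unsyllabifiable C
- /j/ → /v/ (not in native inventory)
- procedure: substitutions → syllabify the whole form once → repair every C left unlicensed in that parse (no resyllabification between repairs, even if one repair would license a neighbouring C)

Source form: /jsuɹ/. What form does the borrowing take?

Substitution: /j/ → /v/, giving /vsuɹ/.
Syllabifying with onset maximization leaves /v/, /ɹ/ stranded (no codas are permitted; onsets are limited to one consonant).
Epenthesis after each stranded consonant: /v/ → /vu/, /ɹ/ → /ɹu/.

vusuɹu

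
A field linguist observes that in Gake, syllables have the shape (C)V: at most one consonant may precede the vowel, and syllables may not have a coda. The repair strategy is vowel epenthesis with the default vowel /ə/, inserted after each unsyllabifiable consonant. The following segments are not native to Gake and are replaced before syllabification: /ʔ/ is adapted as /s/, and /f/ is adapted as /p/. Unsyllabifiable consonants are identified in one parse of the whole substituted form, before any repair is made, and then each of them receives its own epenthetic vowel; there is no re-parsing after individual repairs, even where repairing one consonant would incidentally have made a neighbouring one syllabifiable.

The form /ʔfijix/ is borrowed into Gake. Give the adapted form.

səpijixə

Substitution: /ʔ/ → /s/, /f/ → /p/, giving /spijix/.
The consonants /s/, /x/ cannot be parsed into a legal (C)V syllable (no codas are permitted; onsets are limited to one consonant).
Inserting the epenthetic vowel yields /s/ → /sə/, /x/ → /xə/.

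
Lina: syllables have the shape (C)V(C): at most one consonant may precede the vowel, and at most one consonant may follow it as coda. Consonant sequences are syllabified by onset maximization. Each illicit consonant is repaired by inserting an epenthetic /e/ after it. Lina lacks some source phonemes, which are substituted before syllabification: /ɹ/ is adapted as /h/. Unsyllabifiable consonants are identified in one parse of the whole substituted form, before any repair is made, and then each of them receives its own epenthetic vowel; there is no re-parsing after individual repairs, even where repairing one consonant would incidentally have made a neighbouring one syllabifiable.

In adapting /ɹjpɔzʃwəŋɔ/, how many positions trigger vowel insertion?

After substitution the input is /hjpɔzʃwəŋɔ/.
The unsyllabifiable consonants are /h/, /j/, /ʃ/; each receives one epenthetic vowel.

3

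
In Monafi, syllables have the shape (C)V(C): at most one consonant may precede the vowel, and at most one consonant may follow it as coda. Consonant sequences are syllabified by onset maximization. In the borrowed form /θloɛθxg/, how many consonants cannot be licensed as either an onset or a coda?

The consonants /θ/, /x/, /g/ cannot be parsed into a legal (C)V(C) syllable (at most one coda consonant is licensed; onsets are limited to one consonant).

3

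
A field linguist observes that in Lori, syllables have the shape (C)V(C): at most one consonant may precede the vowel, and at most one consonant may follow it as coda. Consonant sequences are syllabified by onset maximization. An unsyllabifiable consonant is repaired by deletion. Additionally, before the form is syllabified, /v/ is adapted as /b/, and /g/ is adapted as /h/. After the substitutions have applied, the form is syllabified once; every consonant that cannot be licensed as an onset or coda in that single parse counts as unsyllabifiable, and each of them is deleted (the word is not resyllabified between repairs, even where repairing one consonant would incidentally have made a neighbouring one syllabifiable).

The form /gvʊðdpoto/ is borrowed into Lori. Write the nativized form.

Substitution: /g/ → /h/, /v/ → /b/, giving /hbʊðdpoto/.
Syllabifying with onset maximization leaves /h/, /d/ stranded (at most one coda consonant is licensed; onsets are limited to one consonant).
Each unlicensed consonant is deleted: /h/, /d/.

bʊðpoto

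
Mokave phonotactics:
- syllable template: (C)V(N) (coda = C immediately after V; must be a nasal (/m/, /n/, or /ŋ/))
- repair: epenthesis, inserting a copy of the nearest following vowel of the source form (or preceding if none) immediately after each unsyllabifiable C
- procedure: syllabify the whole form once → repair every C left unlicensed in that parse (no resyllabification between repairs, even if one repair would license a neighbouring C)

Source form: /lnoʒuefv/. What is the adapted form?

Syllabifying with onset maximization leaves /l/, /f/, /v/ stranded (only a nasal (/m/, /n/, or /ŋ/) is licensed in coda position; onsets are limited to one consonant).
Each unlicensed consonant becomes the onset of a new syllable: /l/ → /lo/, /f/ → /fe/, /v/ → /ve/.

lonoʒuefeve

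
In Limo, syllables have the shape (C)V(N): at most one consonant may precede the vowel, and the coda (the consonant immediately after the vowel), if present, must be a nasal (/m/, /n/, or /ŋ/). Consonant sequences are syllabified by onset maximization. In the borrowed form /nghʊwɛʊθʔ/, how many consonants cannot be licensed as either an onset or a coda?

4

Under (C)V(N), the unsyllabifiable consonants are /n/, /g/, /θ/, /ʔ/ (only a nasal (/m/, /n/, or /ŋ/) is licensed in coda position; onsets are limited to one consonant).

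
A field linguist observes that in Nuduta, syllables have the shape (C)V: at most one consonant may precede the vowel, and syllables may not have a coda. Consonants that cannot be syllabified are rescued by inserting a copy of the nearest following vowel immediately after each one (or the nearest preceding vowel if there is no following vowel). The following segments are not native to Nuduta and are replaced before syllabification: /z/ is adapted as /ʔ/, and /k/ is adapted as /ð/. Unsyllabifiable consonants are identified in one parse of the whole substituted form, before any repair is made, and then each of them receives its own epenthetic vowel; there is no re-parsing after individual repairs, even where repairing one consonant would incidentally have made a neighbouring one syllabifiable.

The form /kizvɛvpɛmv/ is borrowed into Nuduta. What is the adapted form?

ðiʔɛvɛvɛpɛmɛvɛ

Substitution: /k/ → /ð/, /z/ → /ʔ/, giving /ðiʔvɛvpɛmv/.
Syllabifying with onset maximization leaves /ʔ/, /v/, /m/, /v/ stranded (no codas are permitted; onsets are limited to one consonant).
Epenthesis after each stranded consonant: /ʔ/ → /ʔɛ/, /v/ → /vɛ/, /m/ → /mɛ/, /v/ → /vɛ/.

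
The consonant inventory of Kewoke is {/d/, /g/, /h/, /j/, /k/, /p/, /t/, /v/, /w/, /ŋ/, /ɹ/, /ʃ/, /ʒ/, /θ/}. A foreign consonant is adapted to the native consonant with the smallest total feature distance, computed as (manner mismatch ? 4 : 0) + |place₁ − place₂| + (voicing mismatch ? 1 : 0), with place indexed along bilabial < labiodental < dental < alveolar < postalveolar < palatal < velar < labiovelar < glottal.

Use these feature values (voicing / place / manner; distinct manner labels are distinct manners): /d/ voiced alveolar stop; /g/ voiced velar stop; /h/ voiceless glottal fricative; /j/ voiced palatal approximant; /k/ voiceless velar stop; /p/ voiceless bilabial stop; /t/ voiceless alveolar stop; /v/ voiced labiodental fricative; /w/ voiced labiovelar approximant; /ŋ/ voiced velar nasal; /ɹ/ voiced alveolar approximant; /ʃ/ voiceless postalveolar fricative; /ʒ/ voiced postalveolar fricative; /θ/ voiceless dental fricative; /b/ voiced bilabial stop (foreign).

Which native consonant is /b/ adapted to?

/p/ is closest: same manner (stop), place distance 0 (bilabial→bilabial), voicing differs (+1); total 1. Next closest is /d/ at distance 3.

p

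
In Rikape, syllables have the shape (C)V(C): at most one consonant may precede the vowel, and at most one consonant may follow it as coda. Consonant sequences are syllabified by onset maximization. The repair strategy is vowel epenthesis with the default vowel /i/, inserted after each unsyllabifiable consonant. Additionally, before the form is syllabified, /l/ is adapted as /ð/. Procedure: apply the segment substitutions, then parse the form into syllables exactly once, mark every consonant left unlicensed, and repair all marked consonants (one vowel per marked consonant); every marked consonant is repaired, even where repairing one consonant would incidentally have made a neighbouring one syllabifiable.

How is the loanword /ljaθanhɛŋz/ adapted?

ðijaθanhɛŋzi

Substitution: /l/ → /ð/, giving /ðjaθanhɛŋz/.
Syllabifying with onset maximization leaves /ð/, /z/ stranded (at most one coda consonant is licensed; onsets are limited to one consonant).
Each unlicensed consonant becomes the onset of a new syllable: /ð/ → /ði/, /z/ → /zi/.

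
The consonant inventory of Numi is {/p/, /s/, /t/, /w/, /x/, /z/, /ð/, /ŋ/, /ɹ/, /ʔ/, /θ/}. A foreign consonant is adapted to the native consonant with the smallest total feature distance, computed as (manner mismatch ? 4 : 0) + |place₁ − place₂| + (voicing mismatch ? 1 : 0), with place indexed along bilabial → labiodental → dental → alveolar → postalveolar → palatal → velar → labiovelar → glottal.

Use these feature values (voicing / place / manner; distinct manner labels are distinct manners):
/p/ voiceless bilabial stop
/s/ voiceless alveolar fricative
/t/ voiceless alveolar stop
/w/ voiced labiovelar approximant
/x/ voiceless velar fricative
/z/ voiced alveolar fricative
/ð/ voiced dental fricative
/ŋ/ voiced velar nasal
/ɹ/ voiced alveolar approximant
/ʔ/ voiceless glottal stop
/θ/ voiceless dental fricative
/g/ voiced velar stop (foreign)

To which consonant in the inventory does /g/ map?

/ʔ/ is closest: same manner (stop), place distance 2 (velar→glottal), voicing differs (+1); total 3. Next closest is /t/ at distance 4.

ʔ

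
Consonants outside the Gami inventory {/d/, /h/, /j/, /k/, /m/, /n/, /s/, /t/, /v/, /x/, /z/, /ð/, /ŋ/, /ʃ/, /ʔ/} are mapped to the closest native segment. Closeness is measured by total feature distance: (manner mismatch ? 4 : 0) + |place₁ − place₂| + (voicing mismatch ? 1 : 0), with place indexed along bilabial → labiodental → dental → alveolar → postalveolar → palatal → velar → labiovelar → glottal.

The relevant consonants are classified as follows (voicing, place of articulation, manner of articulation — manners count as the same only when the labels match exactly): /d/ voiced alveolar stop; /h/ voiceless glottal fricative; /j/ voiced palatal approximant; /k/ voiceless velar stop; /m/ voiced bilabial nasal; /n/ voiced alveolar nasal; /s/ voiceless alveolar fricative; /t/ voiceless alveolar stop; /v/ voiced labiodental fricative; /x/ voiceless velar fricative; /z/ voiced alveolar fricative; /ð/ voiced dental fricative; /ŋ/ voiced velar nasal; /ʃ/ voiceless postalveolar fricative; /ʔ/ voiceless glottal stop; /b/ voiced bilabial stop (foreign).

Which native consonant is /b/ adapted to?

d

/d/ is closest: same manner (stop), place distance 3 (bilabial→alveolar), same voicing; total 3. Next closest is /m/ at distance 4.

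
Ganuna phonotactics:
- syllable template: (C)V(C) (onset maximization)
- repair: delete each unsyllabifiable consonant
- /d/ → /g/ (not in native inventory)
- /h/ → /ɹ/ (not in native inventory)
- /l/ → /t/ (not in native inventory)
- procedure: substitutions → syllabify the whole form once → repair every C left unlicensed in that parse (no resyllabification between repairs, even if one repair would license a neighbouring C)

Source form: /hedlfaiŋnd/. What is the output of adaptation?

ɹegfaiŋ

Substitution: /h/ → /ɹ/, /d/ → /g/, /l/ → /t/, giving /ɹegtfaiŋng/.
Under (C)V(C), the unsyllabifiable consonants are /t/, /n/, /g/ (at most one coda consonant is licensed; onsets are limited to one consonant).
Deletion applies to /t/, /n/, /g/.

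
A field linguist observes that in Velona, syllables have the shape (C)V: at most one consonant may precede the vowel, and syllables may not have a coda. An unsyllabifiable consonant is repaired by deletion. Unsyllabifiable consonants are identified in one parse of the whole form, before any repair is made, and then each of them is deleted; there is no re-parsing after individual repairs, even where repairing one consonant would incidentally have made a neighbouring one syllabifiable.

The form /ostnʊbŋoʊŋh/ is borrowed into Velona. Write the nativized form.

onʊŋoʊ

The consonants /s/, /t/, /b/, /ŋ/, /h/ cannot be parsed into a legal (C)V syllable (no codas are permitted; onsets are limited to one consonant).
Each unlicensed consonant is deleted: /s/, /t/, /b/, /ŋ/, /h/.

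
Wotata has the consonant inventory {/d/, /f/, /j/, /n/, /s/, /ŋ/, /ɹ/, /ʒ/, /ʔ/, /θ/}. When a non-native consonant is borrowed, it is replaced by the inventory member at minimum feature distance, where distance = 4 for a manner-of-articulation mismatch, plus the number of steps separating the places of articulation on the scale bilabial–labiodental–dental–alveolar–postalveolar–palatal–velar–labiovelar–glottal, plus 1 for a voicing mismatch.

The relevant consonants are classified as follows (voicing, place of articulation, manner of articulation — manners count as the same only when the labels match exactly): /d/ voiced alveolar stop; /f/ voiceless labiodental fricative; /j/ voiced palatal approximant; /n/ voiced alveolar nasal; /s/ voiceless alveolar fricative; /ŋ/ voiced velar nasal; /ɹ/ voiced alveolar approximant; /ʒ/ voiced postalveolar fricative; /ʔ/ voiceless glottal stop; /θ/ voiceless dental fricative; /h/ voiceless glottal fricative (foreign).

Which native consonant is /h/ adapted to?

/ʔ/ is closest: manner differs (fricative→stop, +4), place distance 0 (glottal→glottal), same voicing; total 4. Next closest is /s/ at distance 5.

ʔ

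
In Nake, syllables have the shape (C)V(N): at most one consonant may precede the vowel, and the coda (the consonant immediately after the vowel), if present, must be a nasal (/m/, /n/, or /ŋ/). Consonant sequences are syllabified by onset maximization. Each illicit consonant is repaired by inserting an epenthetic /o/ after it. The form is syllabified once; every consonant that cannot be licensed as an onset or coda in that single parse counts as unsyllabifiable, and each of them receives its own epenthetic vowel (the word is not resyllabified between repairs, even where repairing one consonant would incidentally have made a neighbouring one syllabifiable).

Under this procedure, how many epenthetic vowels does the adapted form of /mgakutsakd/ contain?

The unsyllabifiable consonants are /m/, /t/, /k/, /d/; each receives one epenthetic vowel.

4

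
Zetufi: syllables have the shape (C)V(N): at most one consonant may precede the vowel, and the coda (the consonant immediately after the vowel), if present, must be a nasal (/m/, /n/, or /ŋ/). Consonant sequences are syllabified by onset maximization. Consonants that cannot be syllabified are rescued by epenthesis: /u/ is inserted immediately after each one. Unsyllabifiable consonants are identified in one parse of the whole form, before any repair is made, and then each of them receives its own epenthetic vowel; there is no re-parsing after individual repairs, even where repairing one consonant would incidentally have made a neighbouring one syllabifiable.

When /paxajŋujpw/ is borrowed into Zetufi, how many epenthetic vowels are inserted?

4

The unsyllabifiable consonants are /j/, /j/, /p/, /w/; each receives one epenthetic vowel.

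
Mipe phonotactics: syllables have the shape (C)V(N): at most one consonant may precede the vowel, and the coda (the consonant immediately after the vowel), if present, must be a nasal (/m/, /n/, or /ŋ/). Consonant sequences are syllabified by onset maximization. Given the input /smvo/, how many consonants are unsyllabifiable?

Syllabifying with onset maximization leaves /s/, /m/ stranded (only a nasal (/m/, /n/, or /ŋ/) is licensed in coda position; onsets are limited to one consonant).

2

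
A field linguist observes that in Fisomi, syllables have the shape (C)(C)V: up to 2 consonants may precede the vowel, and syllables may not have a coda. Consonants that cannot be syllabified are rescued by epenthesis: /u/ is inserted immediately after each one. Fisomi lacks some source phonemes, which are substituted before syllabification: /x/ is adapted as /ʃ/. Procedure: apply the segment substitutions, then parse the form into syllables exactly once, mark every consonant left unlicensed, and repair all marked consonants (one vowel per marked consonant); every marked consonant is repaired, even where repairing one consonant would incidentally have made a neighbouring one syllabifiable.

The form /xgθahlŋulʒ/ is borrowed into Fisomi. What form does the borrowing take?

Substitution: /x/ → /ʃ/, giving /ʃgθahlŋulʒ/.
The consonants /ʃ/, /h/, /l/, /ʒ/ cannot be parsed into a legal (C)(C)V syllable (no codas are permitted; onsets may contain at most 2 consonants).
Inserting the epenthetic vowel yields /ʃ/ → /ʃu/, /h/ → /hu/, /l/ → /lu/, /ʒ/ → /ʒu/.

ʃugθahulŋuluʒu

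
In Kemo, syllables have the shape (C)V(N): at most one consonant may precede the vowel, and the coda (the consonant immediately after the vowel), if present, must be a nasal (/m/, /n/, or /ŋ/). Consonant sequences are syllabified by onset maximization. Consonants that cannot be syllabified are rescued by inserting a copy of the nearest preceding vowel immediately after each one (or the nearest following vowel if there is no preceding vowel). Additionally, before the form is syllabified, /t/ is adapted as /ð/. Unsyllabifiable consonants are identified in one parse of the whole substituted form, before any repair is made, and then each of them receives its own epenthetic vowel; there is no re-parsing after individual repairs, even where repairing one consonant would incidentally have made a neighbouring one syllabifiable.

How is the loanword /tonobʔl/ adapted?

ðonoboʔolo

Substitution: /t/ → /ð/, giving /ðonobʔl/.
Under (C)V(N), the unsyllabifiable consonants are /b/, /ʔ/, /l/ (only a nasal (/m/, /n/, or /ŋ/) is licensed in coda position; onsets are limited to one consonant).
Each unlicensed consonant becomes the onset of a new syllable: /b/ → /bo/, /ʔ/ → /ʔo/, /l/ → /lo/.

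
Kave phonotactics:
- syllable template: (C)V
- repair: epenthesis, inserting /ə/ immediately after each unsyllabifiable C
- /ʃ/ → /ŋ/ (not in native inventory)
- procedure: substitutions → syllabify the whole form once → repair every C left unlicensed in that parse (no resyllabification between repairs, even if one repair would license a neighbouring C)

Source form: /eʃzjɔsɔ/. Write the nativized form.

Substitution: /ʃ/ → /ŋ/, giving /eŋzjɔsɔ/.
Under (C)V, the unsyllabifiable consonants are /ŋ/, /z/ (no codas are permitted; onsets are limited to one consonant).
Inserting the epenthetic vowel yields /ŋ/ → /ŋə/, /z/ → /zə/.

eŋəzəjɔsɔ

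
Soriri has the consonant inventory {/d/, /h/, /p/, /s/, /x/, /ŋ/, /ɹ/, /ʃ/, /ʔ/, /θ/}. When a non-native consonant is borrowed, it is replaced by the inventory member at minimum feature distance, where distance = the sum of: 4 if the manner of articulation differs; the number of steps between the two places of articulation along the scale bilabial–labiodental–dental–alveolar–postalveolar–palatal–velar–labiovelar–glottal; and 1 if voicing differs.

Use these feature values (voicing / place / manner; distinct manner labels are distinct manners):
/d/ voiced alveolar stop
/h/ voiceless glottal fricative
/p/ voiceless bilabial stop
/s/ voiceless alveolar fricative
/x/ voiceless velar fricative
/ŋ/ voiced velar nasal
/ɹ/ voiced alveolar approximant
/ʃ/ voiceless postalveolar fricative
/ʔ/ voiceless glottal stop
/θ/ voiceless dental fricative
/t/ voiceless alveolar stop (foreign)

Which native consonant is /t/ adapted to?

d

/d/ is closest: same manner (stop), place distance 0 (alveolar→alveolar), voicing differs (+1); total 1. Next closest is /p/ at distance 3.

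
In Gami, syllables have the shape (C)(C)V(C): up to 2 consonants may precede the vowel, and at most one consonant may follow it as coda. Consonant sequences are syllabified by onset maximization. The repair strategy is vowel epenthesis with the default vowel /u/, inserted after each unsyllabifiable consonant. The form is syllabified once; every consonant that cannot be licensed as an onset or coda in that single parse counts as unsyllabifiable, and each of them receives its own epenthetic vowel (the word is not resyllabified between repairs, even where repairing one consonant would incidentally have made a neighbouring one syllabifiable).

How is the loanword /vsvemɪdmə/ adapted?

vusvemɪdmə

The consonants /v/ cannot be parsed into a legal (C)(C)V(C) syllable (at most one coda consonant is licensed; onsets may contain at most 2 consonants).
Inserting the epenthetic vowel yields /v/ → /vu/.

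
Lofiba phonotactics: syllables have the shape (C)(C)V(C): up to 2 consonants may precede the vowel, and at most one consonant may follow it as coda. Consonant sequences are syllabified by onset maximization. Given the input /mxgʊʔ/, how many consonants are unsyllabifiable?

Under (C)(C)V(C), the unsyllabifiable consonants are /m/ (at most one coda consonant is licensed; onsets may contain at most 2 consonants).

1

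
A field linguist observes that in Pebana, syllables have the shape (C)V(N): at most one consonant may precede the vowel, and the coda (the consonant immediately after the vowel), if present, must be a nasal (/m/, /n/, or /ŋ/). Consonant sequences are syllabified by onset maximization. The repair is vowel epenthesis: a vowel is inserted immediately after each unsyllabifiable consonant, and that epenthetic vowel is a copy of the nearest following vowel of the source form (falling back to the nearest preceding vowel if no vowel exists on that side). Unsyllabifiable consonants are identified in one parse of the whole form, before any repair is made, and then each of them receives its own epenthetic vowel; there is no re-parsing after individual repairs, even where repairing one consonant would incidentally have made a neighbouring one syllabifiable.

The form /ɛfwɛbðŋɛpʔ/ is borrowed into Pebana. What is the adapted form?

Under (C)V(N), the unsyllabifiable consonants are /f/, /b/, /ð/, /p/, /ʔ/ (only a nasal (/m/, /n/, or /ŋ/) is licensed in coda position; onsets are limited to one consonant).
Epenthesis after each stranded consonant: /f/ → /fɛ/, /b/ → /bɛ/, /ð/ → /ðɛ/, /p/ → /pɛ/, /ʔ/ → /ʔɛ/.

ɛfɛwɛbɛðɛŋɛpɛʔɛ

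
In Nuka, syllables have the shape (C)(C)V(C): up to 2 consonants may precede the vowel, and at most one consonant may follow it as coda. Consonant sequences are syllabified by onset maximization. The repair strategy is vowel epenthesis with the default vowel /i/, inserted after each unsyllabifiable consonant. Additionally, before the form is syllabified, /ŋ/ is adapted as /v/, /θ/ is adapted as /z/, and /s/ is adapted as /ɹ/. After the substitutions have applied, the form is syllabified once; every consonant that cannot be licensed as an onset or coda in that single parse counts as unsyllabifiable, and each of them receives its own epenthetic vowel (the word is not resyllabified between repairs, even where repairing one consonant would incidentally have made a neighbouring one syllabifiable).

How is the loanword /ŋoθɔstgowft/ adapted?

Substitution: /ŋ/ → /v/, /θ/ → /z/, /s/ → /ɹ/, giving /vozɔɹtgowft/.
Under (C)(C)V(C), the unsyllabifiable consonants are /f/, /t/ (at most one coda consonant is licensed; onsets may contain at most 2 consonants).
Epenthesis after each stranded consonant: /f/ → /fi/, /t/ → /ti/.

vozɔɹtgowfiti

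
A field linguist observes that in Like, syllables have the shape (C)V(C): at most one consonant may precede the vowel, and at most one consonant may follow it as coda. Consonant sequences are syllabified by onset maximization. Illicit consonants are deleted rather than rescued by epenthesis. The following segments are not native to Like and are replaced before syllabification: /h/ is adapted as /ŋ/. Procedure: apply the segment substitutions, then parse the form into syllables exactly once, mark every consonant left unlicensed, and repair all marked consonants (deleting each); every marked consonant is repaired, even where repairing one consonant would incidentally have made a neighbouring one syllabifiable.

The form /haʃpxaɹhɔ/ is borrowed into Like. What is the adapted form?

ŋaʃxaɹŋɔ

Substitution: /h/ → /ŋ/, giving /ŋaʃpxaɹŋɔ/.
Syllabifying with onset maximization leaves /p/ stranded (at most one coda consonant is licensed; onsets are limited to one consonant).
Deletion applies to /p/.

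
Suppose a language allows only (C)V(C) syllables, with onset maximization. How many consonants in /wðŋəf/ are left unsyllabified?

2

Syllabifying with onset maximization leaves /w/, /ð/ stranded (at most one coda consonant is licensed; onsets are limited to one consonant).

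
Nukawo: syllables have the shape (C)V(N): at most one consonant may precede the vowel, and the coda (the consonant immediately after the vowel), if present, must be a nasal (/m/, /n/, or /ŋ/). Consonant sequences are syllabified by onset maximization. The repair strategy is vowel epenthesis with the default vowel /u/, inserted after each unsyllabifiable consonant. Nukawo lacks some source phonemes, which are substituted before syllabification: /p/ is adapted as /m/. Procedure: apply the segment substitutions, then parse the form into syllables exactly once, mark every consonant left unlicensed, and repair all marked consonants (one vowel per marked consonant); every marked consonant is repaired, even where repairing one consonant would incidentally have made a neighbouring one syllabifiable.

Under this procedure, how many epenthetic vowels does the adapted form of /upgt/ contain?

After substitution the input is /umgt/.
The unsyllabifiable consonants are /g/, /t/; each receives one epenthetic vowel.

2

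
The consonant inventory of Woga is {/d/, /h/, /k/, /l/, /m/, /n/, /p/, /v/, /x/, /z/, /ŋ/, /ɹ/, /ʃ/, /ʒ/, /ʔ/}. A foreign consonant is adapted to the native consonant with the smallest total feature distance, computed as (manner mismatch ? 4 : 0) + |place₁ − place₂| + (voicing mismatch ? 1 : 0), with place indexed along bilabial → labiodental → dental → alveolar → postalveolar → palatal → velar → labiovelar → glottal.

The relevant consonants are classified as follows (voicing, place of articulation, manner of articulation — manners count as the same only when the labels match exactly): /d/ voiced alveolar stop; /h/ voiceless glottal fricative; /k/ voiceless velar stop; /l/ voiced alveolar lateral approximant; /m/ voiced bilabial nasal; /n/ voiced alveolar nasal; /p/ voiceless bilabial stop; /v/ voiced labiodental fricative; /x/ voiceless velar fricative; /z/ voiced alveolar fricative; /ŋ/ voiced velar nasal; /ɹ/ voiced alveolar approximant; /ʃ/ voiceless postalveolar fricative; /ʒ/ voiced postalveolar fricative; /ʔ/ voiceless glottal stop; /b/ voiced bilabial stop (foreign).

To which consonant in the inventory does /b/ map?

p

/p/ is closest: same manner (stop), place distance 0 (bilabial→bilabial), voicing differs (+1); total 1. Next closest is /d/ at distance 3.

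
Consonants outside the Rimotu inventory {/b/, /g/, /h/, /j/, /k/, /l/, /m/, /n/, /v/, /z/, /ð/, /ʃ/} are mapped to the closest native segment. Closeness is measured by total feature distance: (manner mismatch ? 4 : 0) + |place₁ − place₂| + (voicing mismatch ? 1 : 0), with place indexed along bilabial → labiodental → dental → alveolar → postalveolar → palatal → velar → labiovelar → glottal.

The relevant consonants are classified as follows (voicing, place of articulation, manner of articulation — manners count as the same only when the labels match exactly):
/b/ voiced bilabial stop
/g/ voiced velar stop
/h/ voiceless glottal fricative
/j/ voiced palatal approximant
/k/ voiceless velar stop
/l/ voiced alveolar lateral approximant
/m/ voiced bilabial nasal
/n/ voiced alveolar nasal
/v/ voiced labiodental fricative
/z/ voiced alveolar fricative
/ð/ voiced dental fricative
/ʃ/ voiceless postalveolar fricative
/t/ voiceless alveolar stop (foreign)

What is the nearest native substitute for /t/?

/k/ is closest: same manner (stop), place distance 3 (alveolar→velar), same voicing; total 3. Next closest is /b/ at distance 4.

k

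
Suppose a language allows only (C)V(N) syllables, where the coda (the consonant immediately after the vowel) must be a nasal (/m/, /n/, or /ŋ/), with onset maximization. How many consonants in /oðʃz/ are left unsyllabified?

Under (C)V(N), the unsyllabifiable consonants are /ð/, /ʃ/, /z/ (only a nasal (/m/, /n/, or /ŋ/) is licensed in coda position; onsets are limited to one consonant).

3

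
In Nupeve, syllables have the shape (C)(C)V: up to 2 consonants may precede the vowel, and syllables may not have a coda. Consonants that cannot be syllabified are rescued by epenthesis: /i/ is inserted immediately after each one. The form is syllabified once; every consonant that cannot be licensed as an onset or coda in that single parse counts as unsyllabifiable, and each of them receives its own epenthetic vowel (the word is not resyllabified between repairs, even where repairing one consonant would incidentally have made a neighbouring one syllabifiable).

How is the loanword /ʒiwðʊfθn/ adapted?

ʒiwðʊfiθini

Under (C)(C)V, the unsyllabifiable consonants are /f/, /θ/, /n/ (no codas are permitted; onsets may contain at most 2 consonants).
Each unlicensed consonant becomes the onset of a new syllable: /f/ → /fi/, /θ/ → /θi/, /n/ → /ni/.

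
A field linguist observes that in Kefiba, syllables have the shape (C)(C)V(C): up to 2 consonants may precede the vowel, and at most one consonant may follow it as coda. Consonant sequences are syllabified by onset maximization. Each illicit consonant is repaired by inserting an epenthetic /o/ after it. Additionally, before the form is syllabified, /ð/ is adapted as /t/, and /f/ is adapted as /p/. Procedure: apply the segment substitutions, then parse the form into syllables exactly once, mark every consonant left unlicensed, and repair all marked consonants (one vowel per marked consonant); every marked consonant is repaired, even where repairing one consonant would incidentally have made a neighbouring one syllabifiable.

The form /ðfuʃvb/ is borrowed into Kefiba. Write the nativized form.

Substitution: /ð/ → /t/, /f/ → /p/, giving /tpuʃvb/.
The consonants /v/, /b/ cannot be parsed into a legal (C)(C)V(C) syllable (at most one coda consonant is licensed; onsets may contain at most 2 consonants).
Epenthesis after each stranded consonant: /v/ → /vo/, /b/ → /bo/.

tpuʃvobo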